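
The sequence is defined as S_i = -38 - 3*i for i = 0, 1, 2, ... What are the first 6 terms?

This is an arithmetic sequence.
i=0: S_0 = -38 + -3*0 = -38
i=1: S_1 = -38 + -3*1 = -41
i=2: S_2 = -38 + -3*2 = -44
i=3: S_3 = -38 + -3*3 = -47
i=4: S_4 = -38 + -3*4 = -50
i=5: S_5 = -38 + -3*5 = -53
The first 6 terms are: [-38, -41, -44, -47, -50, -53]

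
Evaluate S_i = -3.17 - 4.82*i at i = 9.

S_9 = -3.17 + -4.82*9 = -3.17 + -43.38 = -46.55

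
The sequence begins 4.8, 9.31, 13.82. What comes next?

Differences: 9.31 - 4.8 = 4.51
This is an arithmetic sequence with common difference d = 4.51.
Next term = 13.82 + 4.51 = 18.33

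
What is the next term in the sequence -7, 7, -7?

Ratios: 7 / -7 = -1.0
This is a geometric sequence with common ratio r = -1.
Next term = -7 * -1 = 7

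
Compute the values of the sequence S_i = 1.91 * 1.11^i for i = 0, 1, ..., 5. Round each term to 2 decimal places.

This is a geometric sequence.
i=0: S_0 = 1.91 * 1.11^0 = 1.91
i=1: S_1 = 1.91 * 1.11^1 ≈ 2.12
i=2: S_2 = 1.91 * 1.11^2 ≈ 2.35
i=3: S_3 = 1.91 * 1.11^3 ≈ 2.61
i=4: S_4 = 1.91 * 1.11^4 ≈ 2.9
i=5: S_5 = 1.91 * 1.11^5 ≈ 3.22
The first 6 terms are: [1.91, 2.12, 2.35, 2.61, 2.9, 3.22]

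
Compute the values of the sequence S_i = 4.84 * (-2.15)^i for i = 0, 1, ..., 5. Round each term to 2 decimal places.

This is a geometric sequence.
i=0: S_0 = 4.84 * (-2.15)^0 = 4.84
i=1: S_1 = 4.84 * (-2.15)^1 ≈ -10.41
i=2: S_2 = 4.84 * (-2.15)^2 ≈ 22.37
i=3: S_3 = 4.84 * (-2.15)^3 ≈ -48.1
i=4: S_4 = 4.84 * (-2.15)^4 ≈ 103.42
i=5: S_5 = 4.84 * (-2.15)^5 ≈ -222.35
The first 6 terms are: [4.84, -10.41, 22.37, -48.1, 103.42, -222.35]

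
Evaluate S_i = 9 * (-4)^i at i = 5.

S_5 = 9 * (-4)^5 = 9 * -1024 = -9216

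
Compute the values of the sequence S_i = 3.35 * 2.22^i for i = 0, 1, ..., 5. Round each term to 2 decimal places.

This is a geometric sequence.
i=0: S_0 = 3.35 * 2.22^0 = 3.35
i=1: S_1 = 3.35 * 2.22^1 ≈ 7.44
i=2: S_2 = 3.35 * 2.22^2 ≈ 16.51
i=3: S_3 = 3.35 * 2.22^3 ≈ 36.65
i=4: S_4 = 3.35 * 2.22^4 ≈ 81.37
i=5: S_5 = 3.35 * 2.22^5 ≈ 180.64
The first 6 terms are: [3.35, 7.44, 16.51, 36.65, 81.37, 180.64]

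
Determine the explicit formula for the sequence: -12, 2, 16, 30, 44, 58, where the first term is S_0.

Check differences: 2 - -12 = 14
16 - 2 = 14
Common difference d = 14.
First term a = -12.
Formula: S_i = -12 + 14*i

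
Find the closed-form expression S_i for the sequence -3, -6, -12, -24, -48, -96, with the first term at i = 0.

Check ratios: -6 / -3 = 2.0
Common ratio r = 2.
First term a = -3.
Formula: S_i = -3 * 2^i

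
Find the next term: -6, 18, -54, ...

Ratios: 18 / -6 = -3.0
This is a geometric sequence with common ratio r = -3.
Next term = -54 * -3 = 162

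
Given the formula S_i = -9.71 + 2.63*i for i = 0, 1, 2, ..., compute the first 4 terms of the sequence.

This is an arithmetic sequence.
i=0: S_0 = -9.71 + 2.63*0 = -9.71
i=1: S_1 = -9.71 + 2.63*1 = -7.08
i=2: S_2 = -9.71 + 2.63*2 = -4.45
i=3: S_3 = -9.71 + 2.63*3 = -1.82
The first 4 terms are: [-9.71, -7.08, -4.45, -1.82]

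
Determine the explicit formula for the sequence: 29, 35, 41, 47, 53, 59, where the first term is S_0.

Check differences: 35 - 29 = 6
41 - 35 = 6
Common difference d = 6.
First term a = 29.
Formula: S_i = 29 + 6*i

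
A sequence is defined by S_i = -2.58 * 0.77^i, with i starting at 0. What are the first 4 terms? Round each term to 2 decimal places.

This is a geometric sequence.
i=0: S_0 = -2.58 * 0.77^0 = -2.58
i=1: S_1 = -2.58 * 0.77^1 ≈ -1.99
i=2: S_2 = -2.58 * 0.77^2 ≈ -1.53
i=3: S_3 = -2.58 * 0.77^3 ≈ -1.18
The first 4 terms are: [-2.58, -1.99, -1.53, -1.18]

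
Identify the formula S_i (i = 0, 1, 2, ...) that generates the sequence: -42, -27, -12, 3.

Check differences: -27 - -42 = 15
-12 - -27 = 15
Common difference d = 15.
First term a = -42.
Formula: S_i = -42 + 15*i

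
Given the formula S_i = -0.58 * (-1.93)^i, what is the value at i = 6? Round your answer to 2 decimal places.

S_6 = -0.58 * (-1.93)^6 ≈ -0.58 * 51.6825 ≈ -29.98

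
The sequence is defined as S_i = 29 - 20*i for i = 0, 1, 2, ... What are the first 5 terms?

This is an arithmetic sequence.
i=0: S_0 = 29 + -20*0 = 29
i=1: S_1 = 29 + -20*1 = 9
i=2: S_2 = 29 + -20*2 = -11
i=3: S_3 = 29 + -20*3 = -31
i=4: S_4 = 29 + -20*4 = -51
The first 5 terms are: [29, 9, -11, -31, -51]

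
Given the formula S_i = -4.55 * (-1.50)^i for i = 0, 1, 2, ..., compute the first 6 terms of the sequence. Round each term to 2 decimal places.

This is a geometric sequence.
i=0: S_0 = -4.55 * (-1.5)^0 = -4.55
i=1: S_1 = -4.55 * (-1.5)^1 ≈ 6.83
i=2: S_2 = -4.55 * (-1.5)^2 ≈ -10.24
i=3: S_3 = -4.55 * (-1.5)^3 ≈ 15.36
i=4: S_4 = -4.55 * (-1.5)^4 ≈ -23.03
i=5: S_5 = -4.55 * (-1.5)^5 ≈ 34.55
The first 6 terms are: [-4.55, 6.83, -10.24, 15.36, -23.03, 34.55]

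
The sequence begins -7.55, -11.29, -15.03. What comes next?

Differences: -11.29 - -7.55 = -3.74
This is an arithmetic sequence with common difference d = -3.74.
Next term = -15.03 + -3.74 = -18.77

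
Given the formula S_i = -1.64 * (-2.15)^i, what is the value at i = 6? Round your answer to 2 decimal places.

S_6 = -1.64 * (-2.15)^6 ≈ -1.64 * 98.7713 ≈ -161.98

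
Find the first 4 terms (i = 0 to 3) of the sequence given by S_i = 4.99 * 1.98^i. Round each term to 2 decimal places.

This is a geometric sequence.
i=0: S_0 = 4.99 * 1.98^0 = 4.99
i=1: S_1 = 4.99 * 1.98^1 ≈ 9.88
i=2: S_2 = 4.99 * 1.98^2 ≈ 19.56
i=3: S_3 = 4.99 * 1.98^3 ≈ 38.73
The first 4 terms are: [4.99, 9.88, 19.56, 38.73]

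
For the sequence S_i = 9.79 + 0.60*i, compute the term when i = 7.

S_7 = 9.79 + 0.6*7 = 9.79 + 4.2 = 13.99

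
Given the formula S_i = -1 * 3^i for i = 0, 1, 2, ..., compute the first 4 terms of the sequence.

This is a geometric sequence.
i=0: S_0 = -1 * 3^0 = -1
i=1: S_1 = -1 * 3^1 = -3
i=2: S_2 = -1 * 3^2 = -9
i=3: S_3 = -1 * 3^3 = -27
The first 4 terms are: [-1, -3, -9, -27]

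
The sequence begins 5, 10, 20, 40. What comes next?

Ratios: 10 / 5 = 2.0
This is a geometric sequence with common ratio r = 2.
Next term = 40 * 2 = 80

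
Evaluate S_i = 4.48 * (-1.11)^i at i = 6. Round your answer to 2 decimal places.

S_6 = 4.48 * (-1.11)^6 ≈ 4.48 * 1.8704 ≈ 8.38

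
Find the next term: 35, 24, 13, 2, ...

Differences: 24 - 35 = -11
This is an arithmetic sequence with common difference d = -11.
Next term = 2 + -11 = -9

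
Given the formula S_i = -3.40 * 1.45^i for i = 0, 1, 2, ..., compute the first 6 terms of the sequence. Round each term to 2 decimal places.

This is a geometric sequence.
i=0: S_0 = -3.4 * 1.45^0 = -3.4
i=1: S_1 = -3.4 * 1.45^1 = -4.93
i=2: S_2 = -3.4 * 1.45^2 ≈ -7.15
i=3: S_3 = -3.4 * 1.45^3 ≈ -10.37
i=4: S_4 = -3.4 * 1.45^4 ≈ -15.03
i=5: S_5 = -3.4 * 1.45^5 ≈ -21.79
The first 6 terms are: [-3.4, -4.93, -7.15, -10.37, -15.03, -21.79]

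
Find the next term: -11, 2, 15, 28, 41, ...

Differences: 2 - -11 = 13
This is an arithmetic sequence with common difference d = 13.
Next term = 41 + 13 = 54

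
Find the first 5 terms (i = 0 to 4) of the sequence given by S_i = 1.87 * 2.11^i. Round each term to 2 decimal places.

This is a geometric sequence.
i=0: S_0 = 1.87 * 2.11^0 = 1.87
i=1: S_1 = 1.87 * 2.11^1 ≈ 3.95
i=2: S_2 = 1.87 * 2.11^2 ≈ 8.33
i=3: S_3 = 1.87 * 2.11^3 ≈ 17.57
i=4: S_4 = 1.87 * 2.11^4 ≈ 37.07
The first 5 terms are: [1.87, 3.95, 8.33, 17.57, 37.07]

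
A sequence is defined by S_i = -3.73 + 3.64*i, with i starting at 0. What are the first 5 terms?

This is an arithmetic sequence.
i=0: S_0 = -3.73 + 3.64*0 = -3.73
i=1: S_1 = -3.73 + 3.64*1 = -0.09
i=2: S_2 = -3.73 + 3.64*2 = 3.55
i=3: S_3 = -3.73 + 3.64*3 = 7.19
i=4: S_4 = -3.73 + 3.64*4 = 10.83
The first 5 terms are: [-3.73, -0.09, 3.55, 7.19, 10.83]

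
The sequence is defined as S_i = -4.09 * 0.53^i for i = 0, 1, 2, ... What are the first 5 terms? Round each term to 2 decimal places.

This is a geometric sequence.
i=0: S_0 = -4.09 * 0.53^0 = -4.09
i=1: S_1 = -4.09 * 0.53^1 ≈ -2.17
i=2: S_2 = -4.09 * 0.53^2 ≈ -1.15
i=3: S_3 = -4.09 * 0.53^3 ≈ -0.61
i=4: S_4 = -4.09 * 0.53^4 ≈ -0.32
The first 5 terms are: [-4.09, -2.17, -1.15, -0.61, -0.32]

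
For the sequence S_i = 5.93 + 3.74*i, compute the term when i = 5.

S_5 = 5.93 + 3.74*5 = 5.93 + 18.7 = 24.63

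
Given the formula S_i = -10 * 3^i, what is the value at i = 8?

S_8 = -10 * 3^8 = -10 * 6561 = -65610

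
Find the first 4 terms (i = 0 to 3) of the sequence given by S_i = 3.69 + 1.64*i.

This is an arithmetic sequence.
i=0: S_0 = 3.69 + 1.64*0 = 3.69
i=1: S_1 = 3.69 + 1.64*1 = 5.33
i=2: S_2 = 3.69 + 1.64*2 = 6.97
i=3: S_3 = 3.69 + 1.64*3 = 8.61
The first 4 terms are: [3.69, 5.33, 6.97, 8.61]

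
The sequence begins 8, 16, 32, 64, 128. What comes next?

Ratios: 16 / 8 = 2.0
This is a geometric sequence with common ratio r = 2.
Next term = 128 * 2 = 256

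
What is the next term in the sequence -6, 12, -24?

Ratios: 12 / -6 = -2.0
This is a geometric sequence with common ratio r = -2.
Next term = -24 * -2 = 48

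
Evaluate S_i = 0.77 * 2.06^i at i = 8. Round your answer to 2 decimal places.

S_8 = 0.77 * 2.06^8 ≈ 0.77 * 324.2931 ≈ 249.71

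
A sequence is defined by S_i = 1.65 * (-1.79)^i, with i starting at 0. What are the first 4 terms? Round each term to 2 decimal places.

This is a geometric sequence.
i=0: S_0 = 1.65 * (-1.79)^0 = 1.65
i=1: S_1 = 1.65 * (-1.79)^1 ≈ -2.95
i=2: S_2 = 1.65 * (-1.79)^2 ≈ 5.29
i=3: S_3 = 1.65 * (-1.79)^3 ≈ -9.46
The first 4 terms are: [1.65, -2.95, 5.29, -9.46]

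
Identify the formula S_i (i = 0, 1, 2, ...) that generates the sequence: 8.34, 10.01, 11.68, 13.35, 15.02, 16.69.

Check differences: 10.01 - 8.34 = 1.67
11.68 - 10.01 = 1.67
Common difference d = 1.67.
First term a = 8.34.
Formula: S_i = 8.34 + 1.67*i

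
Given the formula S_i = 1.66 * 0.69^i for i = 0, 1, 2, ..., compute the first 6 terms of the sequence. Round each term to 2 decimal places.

This is a geometric sequence.
i=0: S_0 = 1.66 * 0.69^0 = 1.66
i=1: S_1 = 1.66 * 0.69^1 ≈ 1.15
i=2: S_2 = 1.66 * 0.69^2 ≈ 0.79
i=3: S_3 = 1.66 * 0.69^3 ≈ 0.55
i=4: S_4 = 1.66 * 0.69^4 ≈ 0.38
i=5: S_5 = 1.66 * 0.69^5 ≈ 0.26
The first 6 terms are: [1.66, 1.15, 0.79, 0.55, 0.38, 0.26]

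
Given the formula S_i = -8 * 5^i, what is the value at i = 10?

S_10 = -8 * 5^10 = -8 * 9765625 = -78125000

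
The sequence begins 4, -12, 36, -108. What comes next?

Ratios: -12 / 4 = -3.0
This is a geometric sequence with common ratio r = -3.
Next term = -108 * -3 = 324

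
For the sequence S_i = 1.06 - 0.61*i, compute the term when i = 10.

S_10 = 1.06 + -0.61*10 = 1.06 + -6.1 = -5.04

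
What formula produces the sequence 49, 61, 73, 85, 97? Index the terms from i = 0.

Check differences: 61 - 49 = 12
73 - 61 = 12
Common difference d = 12.
First term a = 49.
Formula: S_i = 49 + 12*i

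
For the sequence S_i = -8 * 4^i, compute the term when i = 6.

S_6 = -8 * 4^6 = -8 * 4096 = -32768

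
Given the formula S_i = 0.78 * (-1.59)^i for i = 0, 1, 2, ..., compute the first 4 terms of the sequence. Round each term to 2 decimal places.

This is a geometric sequence.
i=0: S_0 = 0.78 * (-1.59)^0 = 0.78
i=1: S_1 = 0.78 * (-1.59)^1 ≈ -1.24
i=2: S_2 = 0.78 * (-1.59)^2 ≈ 1.97
i=3: S_3 = 0.78 * (-1.59)^3 ≈ -3.14
The first 4 terms are: [0.78, -1.24, 1.97, -3.14]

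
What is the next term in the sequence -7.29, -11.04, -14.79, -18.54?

Differences: -11.04 - -7.29 = -3.75
This is an arithmetic sequence with common difference d = -3.75.
Next term = -18.54 + -3.75 = -22.29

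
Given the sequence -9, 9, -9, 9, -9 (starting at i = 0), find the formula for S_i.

Check ratios: 9 / -9 = -1.0
Common ratio r = -1.
First term a = -9.
Formula: S_i = -9 * (-1)^i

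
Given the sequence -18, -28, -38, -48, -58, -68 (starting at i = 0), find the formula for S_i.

Check differences: -28 - -18 = -10
-38 - -28 = -10
Common difference d = -10.
First term a = -18.
Formula: S_i = -18 - 10*i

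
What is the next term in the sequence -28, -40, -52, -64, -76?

Differences: -40 - -28 = -12
This is an arithmetic sequence with common difference d = -12.
Next term = -76 + -12 = -88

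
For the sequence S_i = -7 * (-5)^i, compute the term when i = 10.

S_10 = -7 * (-5)^10 = -7 * 9765625 = -68359375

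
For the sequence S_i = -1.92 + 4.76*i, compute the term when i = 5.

S_5 = -1.92 + 4.76*5 = -1.92 + 23.8 = 21.88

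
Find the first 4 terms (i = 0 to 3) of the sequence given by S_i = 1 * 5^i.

This is a geometric sequence.
i=0: S_0 = 1 * 5^0 = 1
i=1: S_1 = 1 * 5^1 = 5
i=2: S_2 = 1 * 5^2 = 25
i=3: S_3 = 1 * 5^3 = 125
The first 4 terms are: [1, 5, 25, 125]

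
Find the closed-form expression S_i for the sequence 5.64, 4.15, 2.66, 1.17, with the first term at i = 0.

Check differences: 4.15 - 5.64 = -1.49
2.66 - 4.15 = -1.49
Common difference d = -1.49.
First term a = 5.64.
Formula: S_i = 5.64 - 1.49*i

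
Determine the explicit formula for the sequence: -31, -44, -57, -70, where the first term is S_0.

Check differences: -44 - -31 = -13
-57 - -44 = -13
Common difference d = -13.
First term a = -31.
Formula: S_i = -31 - 13*i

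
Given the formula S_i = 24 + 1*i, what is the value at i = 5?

S_5 = 24 + 1*5 = 24 + 5 = 29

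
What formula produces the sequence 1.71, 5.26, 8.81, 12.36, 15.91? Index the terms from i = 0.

Check differences: 5.26 - 1.71 = 3.55
8.81 - 5.26 = 3.55
Common difference d = 3.55.
First term a = 1.71.
Formula: S_i = 1.71 + 3.55*i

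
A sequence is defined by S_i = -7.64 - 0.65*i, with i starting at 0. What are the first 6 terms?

This is an arithmetic sequence.
i=0: S_0 = -7.64 + -0.65*0 = -7.64
i=1: S_1 = -7.64 + -0.65*1 = -8.29
i=2: S_2 = -7.64 + -0.65*2 = -8.94
i=3: S_3 = -7.64 + -0.65*3 = -9.59
i=4: S_4 = -7.64 + -0.65*4 = -10.24
i=5: S_5 = -7.64 + -0.65*5 = -10.89
The first 6 terms are: [-7.64, -8.29, -8.94, -9.59, -10.24, -10.89]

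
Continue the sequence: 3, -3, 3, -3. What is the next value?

Ratios: -3 / 3 = -1.0
This is a geometric sequence with common ratio r = -1.
Next term = -3 * -1 = 3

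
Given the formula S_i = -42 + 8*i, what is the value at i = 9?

S_9 = -42 + 8*9 = -42 + 72 = 30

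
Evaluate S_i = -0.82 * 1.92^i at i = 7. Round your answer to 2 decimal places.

S_7 = -0.82 * 1.92^7 ≈ -0.82 * 96.1853 ≈ -78.87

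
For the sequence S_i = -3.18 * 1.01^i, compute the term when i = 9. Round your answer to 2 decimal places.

S_9 = -3.18 * 1.01^9 ≈ -3.18 * 1.0937 ≈ -3.48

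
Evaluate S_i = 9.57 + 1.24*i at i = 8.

S_8 = 9.57 + 1.24*8 = 9.57 + 9.92 = 19.49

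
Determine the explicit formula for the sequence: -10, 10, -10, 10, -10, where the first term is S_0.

Check ratios: 10 / -10 = -1.0
Common ratio r = -1.
First term a = -10.
Formula: S_i = -10 * (-1)^i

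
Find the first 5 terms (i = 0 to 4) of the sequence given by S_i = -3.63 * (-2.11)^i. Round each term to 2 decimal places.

This is a geometric sequence.
i=0: S_0 = -3.63 * (-2.11)^0 = -3.63
i=1: S_1 = -3.63 * (-2.11)^1 ≈ 7.66
i=2: S_2 = -3.63 * (-2.11)^2 ≈ -16.16
i=3: S_3 = -3.63 * (-2.11)^3 ≈ 34.1
i=4: S_4 = -3.63 * (-2.11)^4 ≈ -71.95
The first 5 terms are: [-3.63, 7.66, -16.16, 34.1, -71.95]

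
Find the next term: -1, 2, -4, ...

Ratios: 2 / -1 = -2.0
This is a geometric sequence with common ratio r = -2.
Next term = -4 * -2 = 8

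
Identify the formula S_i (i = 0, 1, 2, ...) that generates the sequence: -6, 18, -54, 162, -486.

Check ratios: 18 / -6 = -3.0
Common ratio r = -3.
First term a = -6.
Formula: S_i = -6 * (-3)^i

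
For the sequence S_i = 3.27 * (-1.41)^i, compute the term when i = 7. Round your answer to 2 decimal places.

S_7 = 3.27 * (-1.41)^7 ≈ 3.27 * -11.0798 ≈ -36.23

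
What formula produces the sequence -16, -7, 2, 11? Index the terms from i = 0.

Check differences: -7 - -16 = 9
2 - -7 = 9
Common difference d = 9.
First term a = -16.
Formula: S_i = -16 + 9*i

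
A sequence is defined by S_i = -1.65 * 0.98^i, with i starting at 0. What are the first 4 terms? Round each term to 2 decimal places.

This is a geometric sequence.
i=0: S_0 = -1.65 * 0.98^0 = -1.65
i=1: S_1 = -1.65 * 0.98^1 ≈ -1.62
i=2: S_2 = -1.65 * 0.98^2 ≈ -1.58
i=3: S_3 = -1.65 * 0.98^3 ≈ -1.55
The first 4 terms are: [-1.65, -1.62, -1.58, -1.55]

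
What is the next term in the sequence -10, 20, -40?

Ratios: 20 / -10 = -2.0
This is a geometric sequence with common ratio r = -2.
Next term = -40 * -2 = 80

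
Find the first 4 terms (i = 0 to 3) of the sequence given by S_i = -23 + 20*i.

This is an arithmetic sequence.
i=0: S_0 = -23 + 20*0 = -23
i=1: S_1 = -23 + 20*1 = -3
i=2: S_2 = -23 + 20*2 = 17
i=3: S_3 = -23 + 20*3 = 37
The first 4 terms are: [-23, -3, 17, 37]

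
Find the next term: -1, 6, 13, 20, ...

Differences: 6 - -1 = 7
This is an arithmetic sequence with common difference d = 7.
Next term = 20 + 7 = 27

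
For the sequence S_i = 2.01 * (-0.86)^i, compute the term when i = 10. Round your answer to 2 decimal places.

S_10 = 2.01 * (-0.86)^10 ≈ 2.01 * 0.2213 ≈ 0.44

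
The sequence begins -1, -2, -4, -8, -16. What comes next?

Ratios: -2 / -1 = 2.0
This is a geometric sequence with common ratio r = 2.
Next term = -16 * 2 = -32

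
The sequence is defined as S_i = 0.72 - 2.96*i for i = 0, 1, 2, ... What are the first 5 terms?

This is an arithmetic sequence.
i=0: S_0 = 0.72 + -2.96*0 = 0.72
i=1: S_1 = 0.72 + -2.96*1 = -2.24
i=2: S_2 = 0.72 + -2.96*2 = -5.2
i=3: S_3 = 0.72 + -2.96*3 = -8.16
i=4: S_4 = 0.72 + -2.96*4 = -11.12
The first 5 terms are: [0.72, -2.24, -5.2, -8.16, -11.12]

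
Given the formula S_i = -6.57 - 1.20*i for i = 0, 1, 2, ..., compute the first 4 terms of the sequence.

This is an arithmetic sequence.
i=0: S_0 = -6.57 + -1.2*0 = -6.57
i=1: S_1 = -6.57 + -1.2*1 = -7.77
i=2: S_2 = -6.57 + -1.2*2 = -8.97
i=3: S_3 = -6.57 + -1.2*3 = -10.17
The first 4 terms are: [-6.57, -7.77, -8.97, -10.17]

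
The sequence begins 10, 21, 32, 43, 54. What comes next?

Differences: 21 - 10 = 11
This is an arithmetic sequence with common difference d = 11.
Next term = 54 + 11 = 65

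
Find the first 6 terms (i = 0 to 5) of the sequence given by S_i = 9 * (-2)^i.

This is a geometric sequence.
i=0: S_0 = 9 * (-2)^0 = 9
i=1: S_1 = 9 * (-2)^1 = -18
i=2: S_2 = 9 * (-2)^2 = 36
i=3: S_3 = 9 * (-2)^3 = -72
i=4: S_4 = 9 * (-2)^4 = 144
i=5: S_5 = 9 * (-2)^5 = -288
The first 6 terms are: [9, -18, 36, -72, 144, -288]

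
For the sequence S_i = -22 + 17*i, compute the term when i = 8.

S_8 = -22 + 17*8 = -22 + 136 = 114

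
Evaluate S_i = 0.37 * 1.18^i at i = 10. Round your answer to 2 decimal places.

S_10 = 0.37 * 1.18^10 ≈ 0.37 * 5.2338 ≈ 1.94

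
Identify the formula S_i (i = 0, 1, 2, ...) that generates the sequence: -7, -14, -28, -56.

Check ratios: -14 / -7 = 2.0
Common ratio r = 2.
First term a = -7.
Formula: S_i = -7 * 2^i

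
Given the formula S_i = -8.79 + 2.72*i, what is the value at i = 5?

S_5 = -8.79 + 2.72*5 = -8.79 + 13.6 = 4.81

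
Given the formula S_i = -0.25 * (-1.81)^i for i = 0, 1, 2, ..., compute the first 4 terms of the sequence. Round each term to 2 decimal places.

This is a geometric sequence.
i=0: S_0 = -0.25 * (-1.81)^0 = -0.25
i=1: S_1 = -0.25 * (-1.81)^1 ≈ 0.45
i=2: S_2 = -0.25 * (-1.81)^2 ≈ -0.82
i=3: S_3 = -0.25 * (-1.81)^3 ≈ 1.48
The first 4 terms are: [-0.25, 0.45, -0.82, 1.48]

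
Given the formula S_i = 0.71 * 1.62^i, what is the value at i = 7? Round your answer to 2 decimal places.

S_7 = 0.71 * 1.62^7 ≈ 0.71 * 29.2823 ≈ 20.79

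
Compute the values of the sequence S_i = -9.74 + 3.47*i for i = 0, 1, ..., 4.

This is an arithmetic sequence.
i=0: S_0 = -9.74 + 3.47*0 = -9.74
i=1: S_1 = -9.74 + 3.47*1 = -6.27
i=2: S_2 = -9.74 + 3.47*2 = -2.8
i=3: S_3 = -9.74 + 3.47*3 = 0.67
i=4: S_4 = -9.74 + 3.47*4 = 4.14
The first 5 terms are: [-9.74, -6.27, -2.8, 0.67, 4.14]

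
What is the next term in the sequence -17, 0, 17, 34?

Differences: 0 - -17 = 17
This is an arithmetic sequence with common difference d = 17.
Next term = 34 + 17 = 51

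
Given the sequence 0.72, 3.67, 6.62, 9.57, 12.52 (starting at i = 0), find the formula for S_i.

Check differences: 3.67 - 0.72 = 2.95
6.62 - 3.67 = 2.95
Common difference d = 2.95.
First term a = 0.72.
Formula: S_i = 0.72 + 2.95*i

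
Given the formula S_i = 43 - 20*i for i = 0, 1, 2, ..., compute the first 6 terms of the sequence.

This is an arithmetic sequence.
i=0: S_0 = 43 + -20*0 = 43
i=1: S_1 = 43 + -20*1 = 23
i=2: S_2 = 43 + -20*2 = 3
i=3: S_3 = 43 + -20*3 = -17
i=4: S_4 = 43 + -20*4 = -37
i=5: S_5 = 43 + -20*5 = -57
The first 6 terms are: [43, 23, 3, -17, -37, -57]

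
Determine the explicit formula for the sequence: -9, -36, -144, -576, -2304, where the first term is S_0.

Check ratios: -36 / -9 = 4.0
Common ratio r = 4.
First term a = -9.
Formula: S_i = -9 * 4^i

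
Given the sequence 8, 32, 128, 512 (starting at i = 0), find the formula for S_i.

Check ratios: 32 / 8 = 4.0
Common ratio r = 4.
First term a = 8.
Formula: S_i = 8 * 4^i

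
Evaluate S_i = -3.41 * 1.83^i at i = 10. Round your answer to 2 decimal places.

S_10 = -3.41 * 1.83^10 ≈ -3.41 * 421.2219 ≈ -1436.37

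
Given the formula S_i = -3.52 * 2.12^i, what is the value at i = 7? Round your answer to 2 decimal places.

S_7 = -3.52 * 2.12^7 ≈ -3.52 * 192.4647 ≈ -677.48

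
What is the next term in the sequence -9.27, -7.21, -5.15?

Differences: -7.21 - -9.27 = 2.06
This is an arithmetic sequence with common difference d = 2.06.
Next term = -5.15 + 2.06 = -3.09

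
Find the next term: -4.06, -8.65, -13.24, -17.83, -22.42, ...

Differences: -8.65 - -4.06 = -4.59
This is an arithmetic sequence with common difference d = -4.59.
Next term = -22.42 + -4.59 = -27.01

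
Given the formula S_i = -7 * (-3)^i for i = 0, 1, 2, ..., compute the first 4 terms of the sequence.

This is a geometric sequence.
i=0: S_0 = -7 * (-3)^0 = -7
i=1: S_1 = -7 * (-3)^1 = 21
i=2: S_2 = -7 * (-3)^2 = -63
i=3: S_3 = -7 * (-3)^3 = 189
The first 4 terms are: [-7, 21, -63, 189]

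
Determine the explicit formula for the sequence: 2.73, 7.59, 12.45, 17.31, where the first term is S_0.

Check differences: 7.59 - 2.73 = 4.86
12.45 - 7.59 = 4.86
Common difference d = 4.86.
First term a = 2.73.
Formula: S_i = 2.73 + 4.86*i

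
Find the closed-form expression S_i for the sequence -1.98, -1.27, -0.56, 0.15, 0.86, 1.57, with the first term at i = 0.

Check differences: -1.27 - -1.98 = 0.71
-0.56 - -1.27 = 0.71
Common difference d = 0.71.
First term a = -1.98.
Formula: S_i = -1.98 + 0.71*i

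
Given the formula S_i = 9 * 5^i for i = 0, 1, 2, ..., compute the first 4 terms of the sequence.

This is a geometric sequence.
i=0: S_0 = 9 * 5^0 = 9
i=1: S_1 = 9 * 5^1 = 45
i=2: S_2 = 9 * 5^2 = 225
i=3: S_3 = 9 * 5^3 = 1125
The first 4 terms are: [9, 45, 225, 1125]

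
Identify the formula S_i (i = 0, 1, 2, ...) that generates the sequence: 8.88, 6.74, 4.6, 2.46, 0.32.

Check differences: 6.74 - 8.88 = -2.14
4.6 - 6.74 = -2.14
Common difference d = -2.14.
First term a = 8.88.
Formula: S_i = 8.88 - 2.14*i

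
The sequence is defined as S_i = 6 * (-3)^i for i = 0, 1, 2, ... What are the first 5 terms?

This is a geometric sequence.
i=0: S_0 = 6 * (-3)^0 = 6
i=1: S_1 = 6 * (-3)^1 = -18
i=2: S_2 = 6 * (-3)^2 = 54
i=3: S_3 = 6 * (-3)^3 = -162
i=4: S_4 = 6 * (-3)^4 = 486
The first 5 terms are: [6, -18, 54, -162, 486]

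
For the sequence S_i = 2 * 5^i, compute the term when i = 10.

S_10 = 2 * 5^10 = 2 * 9765625 = 19531250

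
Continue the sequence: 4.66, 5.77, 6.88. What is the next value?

Differences: 5.77 - 4.66 = 1.11
This is an arithmetic sequence with common difference d = 1.11.
Next term = 6.88 + 1.11 = 7.99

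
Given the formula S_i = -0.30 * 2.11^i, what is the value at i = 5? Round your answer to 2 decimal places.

S_5 = -0.3 * 2.11^5 ≈ -0.3 * 41.8227 ≈ -12.55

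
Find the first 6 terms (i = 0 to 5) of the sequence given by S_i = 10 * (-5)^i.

This is a geometric sequence.
i=0: S_0 = 10 * (-5)^0 = 10
i=1: S_1 = 10 * (-5)^1 = -50
i=2: S_2 = 10 * (-5)^2 = 250
i=3: S_3 = 10 * (-5)^3 = -1250
i=4: S_4 = 10 * (-5)^4 = 6250
i=5: S_5 = 10 * (-5)^5 = -31250
The first 6 terms are: [10, -50, 250, -1250, 6250, -31250]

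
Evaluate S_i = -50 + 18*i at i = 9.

S_9 = -50 + 18*9 = -50 + 162 = 112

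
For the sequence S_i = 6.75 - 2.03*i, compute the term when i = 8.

S_8 = 6.75 + -2.03*8 = 6.75 + -16.24 = -9.49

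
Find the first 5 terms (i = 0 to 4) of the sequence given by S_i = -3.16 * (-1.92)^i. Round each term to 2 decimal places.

This is a geometric sequence.
i=0: S_0 = -3.16 * (-1.92)^0 = -3.16
i=1: S_1 = -3.16 * (-1.92)^1 ≈ 6.07
i=2: S_2 = -3.16 * (-1.92)^2 ≈ -11.65
i=3: S_3 = -3.16 * (-1.92)^3 ≈ 22.37
i=4: S_4 = -3.16 * (-1.92)^4 ≈ -42.94
The first 5 terms are: [-3.16, 6.07, -11.65, 22.37, -42.94]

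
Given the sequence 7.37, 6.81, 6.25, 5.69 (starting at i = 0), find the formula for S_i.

Check differences: 6.81 - 7.37 = -0.56
6.25 - 6.81 = -0.56
Common difference d = -0.56.
First term a = 7.37.
Formula: S_i = 7.37 - 0.56*i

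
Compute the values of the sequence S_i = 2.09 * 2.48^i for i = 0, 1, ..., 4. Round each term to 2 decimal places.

This is a geometric sequence.
i=0: S_0 = 2.09 * 2.48^0 = 2.09
i=1: S_1 = 2.09 * 2.48^1 ≈ 5.18
i=2: S_2 = 2.09 * 2.48^2 ≈ 12.85
i=3: S_3 = 2.09 * 2.48^3 ≈ 31.88
i=4: S_4 = 2.09 * 2.48^4 ≈ 79.06
The first 5 terms are: [2.09, 5.18, 12.85, 31.88, 79.06]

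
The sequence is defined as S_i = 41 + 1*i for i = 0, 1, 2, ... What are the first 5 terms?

This is an arithmetic sequence.
i=0: S_0 = 41 + 1*0 = 41
i=1: S_1 = 41 + 1*1 = 42
i=2: S_2 = 41 + 1*2 = 43
i=3: S_3 = 41 + 1*3 = 44
i=4: S_4 = 41 + 1*4 = 45
The first 5 terms are: [41, 42, 43, 44, 45]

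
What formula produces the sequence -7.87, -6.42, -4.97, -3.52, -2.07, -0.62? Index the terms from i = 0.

Check differences: -6.42 - -7.87 = 1.45
-4.97 - -6.42 = 1.45
Common difference d = 1.45.
First term a = -7.87.
Formula: S_i = -7.87 + 1.45*i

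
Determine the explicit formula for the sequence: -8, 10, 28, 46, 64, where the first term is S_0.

Check differences: 10 - -8 = 18
28 - 10 = 18
Common difference d = 18.
First term a = -8.
Formula: S_i = -8 + 18*i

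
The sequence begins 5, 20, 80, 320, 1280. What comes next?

Ratios: 20 / 5 = 4.0
This is a geometric sequence with common ratio r = 4.
Next term = 1280 * 4 = 5120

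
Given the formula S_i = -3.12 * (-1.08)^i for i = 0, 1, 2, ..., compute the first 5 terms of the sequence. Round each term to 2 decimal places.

This is a geometric sequence.
i=0: S_0 = -3.12 * (-1.08)^0 = -3.12
i=1: S_1 = -3.12 * (-1.08)^1 ≈ 3.37
i=2: S_2 = -3.12 * (-1.08)^2 ≈ -3.64
i=3: S_3 = -3.12 * (-1.08)^3 ≈ 3.93
i=4: S_4 = -3.12 * (-1.08)^4 ≈ -4.24
The first 5 terms are: [-3.12, 3.37, -3.64, 3.93, -4.24]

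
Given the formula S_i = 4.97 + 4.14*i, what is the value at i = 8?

S_8 = 4.97 + 4.14*8 = 4.97 + 33.12 = 38.09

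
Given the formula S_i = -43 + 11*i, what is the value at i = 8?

S_8 = -43 + 11*8 = -43 + 88 = 45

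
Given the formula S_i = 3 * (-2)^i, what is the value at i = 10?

S_10 = 3 * (-2)^10 = 3 * 1024 = 3072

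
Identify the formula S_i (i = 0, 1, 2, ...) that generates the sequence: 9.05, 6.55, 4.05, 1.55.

Check differences: 6.55 - 9.05 = -2.5
4.05 - 6.55 = -2.5
Common difference d = -2.5.
First term a = 9.05.
Formula: S_i = 9.05 - 2.50*i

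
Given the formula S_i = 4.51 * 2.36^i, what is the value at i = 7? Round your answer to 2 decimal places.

S_7 = 4.51 * 2.36^7 ≈ 4.51 * 407.7407 ≈ 1838.91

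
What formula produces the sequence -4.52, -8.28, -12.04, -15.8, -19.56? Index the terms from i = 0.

Check differences: -8.28 - -4.52 = -3.76
-12.04 - -8.28 = -3.76
Common difference d = -3.76.
First term a = -4.52.
Formula: S_i = -4.52 - 3.76*i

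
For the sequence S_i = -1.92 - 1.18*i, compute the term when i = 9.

S_9 = -1.92 + -1.18*9 = -1.92 + -10.62 = -12.54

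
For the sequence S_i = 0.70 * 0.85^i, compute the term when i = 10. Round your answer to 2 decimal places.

S_10 = 0.7 * 0.85^10 ≈ 0.7 * 0.1969 ≈ 0.14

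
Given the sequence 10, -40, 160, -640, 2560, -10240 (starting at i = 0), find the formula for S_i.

Check ratios: -40 / 10 = -4.0
Common ratio r = -4.
First term a = 10.
Formula: S_i = 10 * (-4)^i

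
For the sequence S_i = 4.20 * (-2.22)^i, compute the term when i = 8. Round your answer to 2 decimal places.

S_8 = 4.2 * (-2.22)^8 ≈ 4.2 * 589.9617 ≈ 2477.84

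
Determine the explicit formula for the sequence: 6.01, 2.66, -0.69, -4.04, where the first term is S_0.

Check differences: 2.66 - 6.01 = -3.35
-0.69 - 2.66 = -3.35
Common difference d = -3.35.
First term a = 6.01.
Formula: S_i = 6.01 - 3.35*i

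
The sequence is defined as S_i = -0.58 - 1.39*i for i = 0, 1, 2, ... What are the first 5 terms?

This is an arithmetic sequence.
i=0: S_0 = -0.58 + -1.39*0 = -0.58
i=1: S_1 = -0.58 + -1.39*1 = -1.97
i=2: S_2 = -0.58 + -1.39*2 = -3.36
i=3: S_3 = -0.58 + -1.39*3 = -4.75
i=4: S_4 = -0.58 + -1.39*4 = -6.14
The first 5 terms are: [-0.58, -1.97, -3.36, -4.75, -6.14]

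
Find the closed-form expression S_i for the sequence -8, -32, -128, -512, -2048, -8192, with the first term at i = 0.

Check ratios: -32 / -8 = 4.0
Common ratio r = 4.
First term a = -8.
Formula: S_i = -8 * 4^i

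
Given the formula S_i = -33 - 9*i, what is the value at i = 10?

S_10 = -33 + -9*10 = -33 + -90 = -123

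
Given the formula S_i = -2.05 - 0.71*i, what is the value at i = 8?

S_8 = -2.05 + -0.71*8 = -2.05 + -5.68 = -7.73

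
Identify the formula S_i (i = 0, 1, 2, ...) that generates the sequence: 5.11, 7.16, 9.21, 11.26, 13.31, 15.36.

Check differences: 7.16 - 5.11 = 2.05
9.21 - 7.16 = 2.05
Common difference d = 2.05.
First term a = 5.11.
Formula: S_i = 5.11 + 2.05*i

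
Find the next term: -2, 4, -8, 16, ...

Ratios: 4 / -2 = -2.0
This is a geometric sequence with common ratio r = -2.
Next term = 16 * -2 = -32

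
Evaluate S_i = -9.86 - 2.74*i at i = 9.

S_9 = -9.86 + -2.74*9 = -9.86 + -24.66 = -34.52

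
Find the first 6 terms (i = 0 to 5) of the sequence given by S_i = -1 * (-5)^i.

This is a geometric sequence.
i=0: S_0 = -1 * (-5)^0 = -1
i=1: S_1 = -1 * (-5)^1 = 5
i=2: S_2 = -1 * (-5)^2 = -25
i=3: S_3 = -1 * (-5)^3 = 125
i=4: S_4 = -1 * (-5)^4 = -625
i=5: S_5 = -1 * (-5)^5 = 3125
The first 6 terms are: [-1, 5, -25, 125, -625, 3125]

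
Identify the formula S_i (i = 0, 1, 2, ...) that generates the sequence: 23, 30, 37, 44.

Check differences: 30 - 23 = 7
37 - 30 = 7
Common difference d = 7.
First term a = 23.
Formula: S_i = 23 + 7*i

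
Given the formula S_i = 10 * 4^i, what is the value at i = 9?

S_9 = 10 * 4^9 = 10 * 262144 = 2621440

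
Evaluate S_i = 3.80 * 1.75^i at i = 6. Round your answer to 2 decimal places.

S_6 = 3.8 * 1.75^6 ≈ 3.8 * 28.7229 ≈ 109.15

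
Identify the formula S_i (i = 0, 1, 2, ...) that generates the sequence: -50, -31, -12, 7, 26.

Check differences: -31 - -50 = 19
-12 - -31 = 19
Common difference d = 19.
First term a = -50.
Formula: S_i = -50 + 19*i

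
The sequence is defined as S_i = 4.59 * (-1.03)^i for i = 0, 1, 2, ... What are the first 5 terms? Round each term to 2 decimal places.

This is a geometric sequence.
i=0: S_0 = 4.59 * (-1.03)^0 = 4.59
i=1: S_1 = 4.59 * (-1.03)^1 ≈ -4.73
i=2: S_2 = 4.59 * (-1.03)^2 ≈ 4.87
i=3: S_3 = 4.59 * (-1.03)^3 ≈ -5.02
i=4: S_4 = 4.59 * (-1.03)^4 ≈ 5.17
The first 5 terms are: [4.59, -4.73, 4.87, -5.02, 5.17]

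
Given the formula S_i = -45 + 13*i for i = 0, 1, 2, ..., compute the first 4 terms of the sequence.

This is an arithmetic sequence.
i=0: S_0 = -45 + 13*0 = -45
i=1: S_1 = -45 + 13*1 = -32
i=2: S_2 = -45 + 13*2 = -19
i=3: S_3 = -45 + 13*3 = -6
The first 4 terms are: [-45, -32, -19, -6]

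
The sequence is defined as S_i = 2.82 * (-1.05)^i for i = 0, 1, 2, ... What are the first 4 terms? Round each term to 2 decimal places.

This is a geometric sequence.
i=0: S_0 = 2.82 * (-1.05)^0 = 2.82
i=1: S_1 = 2.82 * (-1.05)^1 ≈ -2.96
i=2: S_2 = 2.82 * (-1.05)^2 ≈ 3.11
i=3: S_3 = 2.82 * (-1.05)^3 ≈ -3.26
The first 4 terms are: [2.82, -2.96, 3.11, -3.26]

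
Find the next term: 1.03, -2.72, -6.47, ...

Differences: -2.72 - 1.03 = -3.75
This is an arithmetic sequence with common difference d = -3.75.
Next term = -6.47 + -3.75 = -10.22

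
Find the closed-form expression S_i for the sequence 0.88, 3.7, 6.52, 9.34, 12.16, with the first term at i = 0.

Check differences: 3.7 - 0.88 = 2.82
6.52 - 3.7 = 2.82
Common difference d = 2.82.
First term a = 0.88.
Formula: S_i = 0.88 + 2.82*i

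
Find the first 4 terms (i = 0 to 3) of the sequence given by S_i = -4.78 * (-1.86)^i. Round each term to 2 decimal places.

This is a geometric sequence.
i=0: S_0 = -4.78 * (-1.86)^0 = -4.78
i=1: S_1 = -4.78 * (-1.86)^1 ≈ 8.89
i=2: S_2 = -4.78 * (-1.86)^2 ≈ -16.54
i=3: S_3 = -4.78 * (-1.86)^3 ≈ 30.76
The first 4 terms are: [-4.78, 8.89, -16.54, 30.76]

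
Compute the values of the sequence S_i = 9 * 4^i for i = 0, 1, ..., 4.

This is a geometric sequence.
i=0: S_0 = 9 * 4^0 = 9
i=1: S_1 = 9 * 4^1 = 36
i=2: S_2 = 9 * 4^2 = 144
i=3: S_3 = 9 * 4^3 = 576
i=4: S_4 = 9 * 4^4 = 2304
The first 5 terms are: [9, 36, 144, 576, 2304]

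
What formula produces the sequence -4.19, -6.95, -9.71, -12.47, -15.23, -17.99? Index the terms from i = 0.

Check differences: -6.95 - -4.19 = -2.76
-9.71 - -6.95 = -2.76
Common difference d = -2.76.
First term a = -4.19.
Formula: S_i = -4.19 - 2.76*i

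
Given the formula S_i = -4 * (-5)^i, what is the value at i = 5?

S_5 = -4 * (-5)^5 = -4 * -3125 = 12500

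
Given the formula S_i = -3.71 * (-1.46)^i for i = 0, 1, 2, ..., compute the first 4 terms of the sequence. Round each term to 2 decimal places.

This is a geometric sequence.
i=0: S_0 = -3.71 * (-1.46)^0 = -3.71
i=1: S_1 = -3.71 * (-1.46)^1 ≈ 5.42
i=2: S_2 = -3.71 * (-1.46)^2 ≈ -7.91
i=3: S_3 = -3.71 * (-1.46)^3 ≈ 11.55
The first 4 terms are: [-3.71, 5.42, -7.91, 11.55]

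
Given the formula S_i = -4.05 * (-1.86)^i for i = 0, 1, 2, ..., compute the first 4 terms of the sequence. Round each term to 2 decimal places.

This is a geometric sequence.
i=0: S_0 = -4.05 * (-1.86)^0 = -4.05
i=1: S_1 = -4.05 * (-1.86)^1 ≈ 7.53
i=2: S_2 = -4.05 * (-1.86)^2 ≈ -14.01
i=3: S_3 = -4.05 * (-1.86)^3 ≈ 26.06
The first 4 terms are: [-4.05, 7.53, -14.01, 26.06]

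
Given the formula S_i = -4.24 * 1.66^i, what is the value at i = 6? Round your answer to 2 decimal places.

S_6 = -4.24 * 1.66^6 ≈ -4.24 * 20.9242 ≈ -88.72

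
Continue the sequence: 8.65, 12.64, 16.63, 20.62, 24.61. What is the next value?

Differences: 12.64 - 8.65 = 3.99
This is an arithmetic sequence with common difference d = 3.99.
Next term = 24.61 + 3.99 = 28.6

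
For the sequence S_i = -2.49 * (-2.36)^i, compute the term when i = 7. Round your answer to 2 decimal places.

S_7 = -2.49 * (-2.36)^7 ≈ -2.49 * -407.7407 ≈ 1015.27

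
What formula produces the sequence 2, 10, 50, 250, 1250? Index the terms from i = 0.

Check ratios: 10 / 2 = 5.0
Common ratio r = 5.
First term a = 2.
Formula: S_i = 2 * 5^i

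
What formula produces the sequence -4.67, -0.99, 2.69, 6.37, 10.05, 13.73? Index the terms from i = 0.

Check differences: -0.99 - -4.67 = 3.68
2.69 - -0.99 = 3.68
Common difference d = 3.68.
First term a = -4.67.
Formula: S_i = -4.67 + 3.68*i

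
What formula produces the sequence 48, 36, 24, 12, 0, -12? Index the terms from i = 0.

Check differences: 36 - 48 = -12
24 - 36 = -12
Common difference d = -12.
First term a = 48.
Formula: S_i = 48 - 12*i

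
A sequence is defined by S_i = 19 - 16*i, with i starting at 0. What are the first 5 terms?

This is an arithmetic sequence.
i=0: S_0 = 19 + -16*0 = 19
i=1: S_1 = 19 + -16*1 = 3
i=2: S_2 = 19 + -16*2 = -13
i=3: S_3 = 19 + -16*3 = -29
i=4: S_4 = 19 + -16*4 = -45
The first 5 terms are: [19, 3, -13, -29, -45]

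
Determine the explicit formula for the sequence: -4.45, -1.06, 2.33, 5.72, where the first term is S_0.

Check differences: -1.06 - -4.45 = 3.39
2.33 - -1.06 = 3.39
Common difference d = 3.39.
First term a = -4.45.
Formula: S_i = -4.45 + 3.39*i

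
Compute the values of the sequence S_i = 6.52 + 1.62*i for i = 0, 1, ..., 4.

This is an arithmetic sequence.
i=0: S_0 = 6.52 + 1.62*0 = 6.52
i=1: S_1 = 6.52 + 1.62*1 = 8.14
i=2: S_2 = 6.52 + 1.62*2 = 9.76
i=3: S_3 = 6.52 + 1.62*3 = 11.38
i=4: S_4 = 6.52 + 1.62*4 = 13.0
The first 5 terms are: [6.52, 8.14, 9.76, 11.38, 13.0]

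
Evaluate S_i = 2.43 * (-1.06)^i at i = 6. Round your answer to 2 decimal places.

S_6 = 2.43 * (-1.06)^6 ≈ 2.43 * 1.4185 ≈ 3.45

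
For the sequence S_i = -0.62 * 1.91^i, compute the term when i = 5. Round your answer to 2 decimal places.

S_5 = -0.62 * 1.91^5 ≈ -0.62 * 25.4195 ≈ -15.76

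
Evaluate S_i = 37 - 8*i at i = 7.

S_7 = 37 + -8*7 = 37 + -56 = -19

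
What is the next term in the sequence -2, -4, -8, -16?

Ratios: -4 / -2 = 2.0
This is a geometric sequence with common ratio r = 2.
Next term = -16 * 2 = -32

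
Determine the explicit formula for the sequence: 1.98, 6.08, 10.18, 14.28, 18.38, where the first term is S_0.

Check differences: 6.08 - 1.98 = 4.1
10.18 - 6.08 = 4.1
Common difference d = 4.1.
First term a = 1.98.
Formula: S_i = 1.98 + 4.10*i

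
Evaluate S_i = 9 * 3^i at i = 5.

S_5 = 9 * 3^5 = 9 * 243 = 2187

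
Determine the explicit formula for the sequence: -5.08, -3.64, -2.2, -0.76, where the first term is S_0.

Check differences: -3.64 - -5.08 = 1.44
-2.2 - -3.64 = 1.44
Common difference d = 1.44.
First term a = -5.08.
Formula: S_i = -5.08 + 1.44*i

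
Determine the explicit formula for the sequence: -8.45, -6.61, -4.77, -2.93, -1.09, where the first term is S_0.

Check differences: -6.61 - -8.45 = 1.84
-4.77 - -6.61 = 1.84
Common difference d = 1.84.
First term a = -8.45.
Formula: S_i = -8.45 + 1.84*i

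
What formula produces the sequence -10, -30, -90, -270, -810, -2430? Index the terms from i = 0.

Check ratios: -30 / -10 = 3.0
Common ratio r = 3.
First term a = -10.
Formula: S_i = -10 * 3^i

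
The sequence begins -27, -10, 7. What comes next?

Differences: -10 - -27 = 17
This is an arithmetic sequence with common difference d = 17.
Next term = 7 + 17 = 24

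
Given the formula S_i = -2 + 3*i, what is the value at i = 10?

S_10 = -2 + 3*10 = -2 + 30 = 28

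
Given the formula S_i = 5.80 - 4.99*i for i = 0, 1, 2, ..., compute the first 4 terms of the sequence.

This is an arithmetic sequence.
i=0: S_0 = 5.8 + -4.99*0 = 5.8
i=1: S_1 = 5.8 + -4.99*1 = 0.81
i=2: S_2 = 5.8 + -4.99*2 = -4.18
i=3: S_3 = 5.8 + -4.99*3 = -9.17
The first 4 terms are: [5.8, 0.81, -4.18, -9.17]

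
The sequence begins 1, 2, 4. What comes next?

Ratios: 2 / 1 = 2.0
This is a geometric sequence with common ratio r = 2.
Next term = 4 * 2 = 8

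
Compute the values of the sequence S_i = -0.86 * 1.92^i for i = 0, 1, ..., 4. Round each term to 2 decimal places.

This is a geometric sequence.
i=0: S_0 = -0.86 * 1.92^0 = -0.86
i=1: S_1 = -0.86 * 1.92^1 ≈ -1.65
i=2: S_2 = -0.86 * 1.92^2 ≈ -3.17
i=3: S_3 = -0.86 * 1.92^3 ≈ -6.09
i=4: S_4 = -0.86 * 1.92^4 ≈ -11.69
The first 5 terms are: [-0.86, -1.65, -3.17, -6.09, -11.69]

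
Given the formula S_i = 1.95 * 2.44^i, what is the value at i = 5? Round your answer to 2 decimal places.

S_5 = 1.95 * 2.44^5 ≈ 1.95 * 86.4867 ≈ 168.65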